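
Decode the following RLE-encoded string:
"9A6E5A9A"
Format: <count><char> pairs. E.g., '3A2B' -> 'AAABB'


Expanding each <count><char> pair:
  9A -> 'AAAAAAAAA'
  6E -> 'EEEEEE'
  5A -> 'AAAAA'
  9A -> 'AAAAAAAAA'

Decoded = AAAAAAAAAEEEEEEAAAAAAAAAAAAAA


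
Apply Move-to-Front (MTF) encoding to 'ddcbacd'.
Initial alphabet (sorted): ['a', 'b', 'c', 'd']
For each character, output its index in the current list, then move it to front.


MTF encoding:
'd': index 3 in ['a', 'b', 'c', 'd'] -> ['d', 'a', 'b', 'c']
'd': index 0 in ['d', 'a', 'b', 'c'] -> ['d', 'a', 'b', 'c']
'c': index 3 in ['d', 'a', 'b', 'c'] -> ['c', 'd', 'a', 'b']
'b': index 3 in ['c', 'd', 'a', 'b'] -> ['b', 'c', 'd', 'a']
'a': index 3 in ['b', 'c', 'd', 'a'] -> ['a', 'b', 'c', 'd']
'c': index 2 in ['a', 'b', 'c', 'd'] -> ['c', 'a', 'b', 'd']
'd': index 3 in ['c', 'a', 'b', 'd'] -> ['d', 'c', 'a', 'b']


Output: [3, 0, 3, 3, 3, 2, 3]


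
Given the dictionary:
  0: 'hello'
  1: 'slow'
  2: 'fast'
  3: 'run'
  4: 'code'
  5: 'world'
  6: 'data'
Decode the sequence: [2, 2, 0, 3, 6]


Look up each index in the dictionary:
  2 -> 'fast'
  2 -> 'fast'
  0 -> 'hello'
  3 -> 'run'
  6 -> 'data'

Decoded: "fast fast hello run data"


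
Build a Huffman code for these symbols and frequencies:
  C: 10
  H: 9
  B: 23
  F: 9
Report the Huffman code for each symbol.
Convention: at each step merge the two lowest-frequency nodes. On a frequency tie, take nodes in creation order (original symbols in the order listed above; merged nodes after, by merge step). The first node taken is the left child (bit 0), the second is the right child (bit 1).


Huffman tree construction:
Step 1: Merge H(9) + F(9) = 18
Step 2: Merge C(10) + (H+F)(18) = 28
Step 3: Merge B(23) + (C+(H+F))(28) = 51
Read each symbol's code off the tree from the root (left child = 0, right child = 1).

Codes:
  C: 10 (length 2)
  H: 110 (length 3)
  B: 0 (length 1)
  F: 111 (length 3)
Average code length: 97/51 = 1.9020 bits/symbol


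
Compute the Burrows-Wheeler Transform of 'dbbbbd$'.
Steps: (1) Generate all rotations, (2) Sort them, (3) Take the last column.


Rotations (sorted):
  0: $dbbbbd -> last char: d
  1: bbbbd$d -> last char: d
  2: bbbd$db -> last char: b
  3: bbd$dbb -> last char: b
  4: bd$dbbb -> last char: b
  5: d$dbbbb -> last char: b
  6: dbbbbd$ -> last char: $


BWT = ddbbbb$


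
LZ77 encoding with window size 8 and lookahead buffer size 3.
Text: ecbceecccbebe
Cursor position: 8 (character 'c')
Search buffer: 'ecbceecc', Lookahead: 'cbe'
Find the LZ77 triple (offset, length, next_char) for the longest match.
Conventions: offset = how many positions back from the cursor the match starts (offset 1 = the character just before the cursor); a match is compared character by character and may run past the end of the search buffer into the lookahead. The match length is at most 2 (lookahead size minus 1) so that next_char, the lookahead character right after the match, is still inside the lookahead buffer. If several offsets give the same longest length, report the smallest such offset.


Try each offset into the search buffer:
  offset=1 (pos 7, char 'c'): match length 1
  offset=2 (pos 6, char 'c'): match length 1
  offset=3 (pos 5, char 'e'): match length 0
  offset=4 (pos 4, char 'e'): match length 0
  offset=5 (pos 3, char 'c'): match length 1
  offset=6 (pos 2, char 'b'): match length 0
  offset=7 (pos 1, char 'c'): match length 2
  offset=8 (pos 0, char 'e'): match length 0
Longest match has length 2 at offset 7.
next_char = character at position 8 + 2 = 10 -> 'e'

Best match: offset=7, length=2 (matching 'cb' starting at position 1)
LZ77 triple: (7, 2, 'e')


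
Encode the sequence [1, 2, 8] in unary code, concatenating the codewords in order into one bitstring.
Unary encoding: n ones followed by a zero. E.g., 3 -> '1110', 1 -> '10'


Encode each number as n ones followed by a terminating 0:
  1 -> 10 (2 bits)
  2 -> 110 (3 bits)
  8 -> 111111110 (9 bits)
Total length = 2 + 3 + 9 = 14 bits.

Unary([1, 2, 8]) = 10110111111110 (14 bits)


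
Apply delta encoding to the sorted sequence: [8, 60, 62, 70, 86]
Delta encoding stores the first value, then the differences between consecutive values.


First value: 8
Deltas:
  60 - 8 = 52
  62 - 60 = 2
  70 - 62 = 8
  86 - 70 = 16


Delta encoded: [8, 52, 2, 8, 16]


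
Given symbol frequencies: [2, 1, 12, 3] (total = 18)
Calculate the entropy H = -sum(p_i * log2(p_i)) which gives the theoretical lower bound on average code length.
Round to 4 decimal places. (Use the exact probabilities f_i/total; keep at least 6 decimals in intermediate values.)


Per-symbol terms -p_i * log2(p_i) with p_i = f_i/18:
  p = 2/18 = 0.111111: log2(p) = -3.169925, -p*log2(p) = 0.352214
  p = 1/18 = 0.055556: log2(p) = -4.169925, -p*log2(p) = 0.231663
  p = 12/18 = 0.666667: log2(p) = -0.584963, -p*log2(p) = 0.389975
  p = 3/18 = 0.166667: log2(p) = -2.584963, -p*log2(p) = 0.430827
H = 0.352214 + 0.231663 + 0.389975 + 0.430827 = 1.404679

H = 1.4047 bits/symbol


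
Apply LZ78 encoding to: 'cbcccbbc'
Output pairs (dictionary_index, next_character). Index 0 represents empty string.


LZ78 encoding steps:
Dictionary: {0: ''}
Step 1: w='' (idx 0), next='c' -> output (0, 'c'), add 'c' as idx 1
Step 2: w='' (idx 0), next='b' -> output (0, 'b'), add 'b' as idx 2
Step 3: w='c' (idx 1), next='c' -> output (1, 'c'), add 'cc' as idx 3
Step 4: w='c' (idx 1), next='b' -> output (1, 'b'), add 'cb' as idx 4
Step 5: w='b' (idx 2), next='c' -> output (2, 'c'), add 'bc' as idx 5


Encoded: [(0, 'c'), (0, 'b'), (1, 'c'), (1, 'b'), (2, 'c')]


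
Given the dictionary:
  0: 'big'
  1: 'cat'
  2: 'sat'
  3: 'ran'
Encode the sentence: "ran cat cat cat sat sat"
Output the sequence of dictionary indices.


Look up each word in the dictionary:
  'ran' -> 3
  'cat' -> 1
  'cat' -> 1
  'cat' -> 1
  'sat' -> 2
  'sat' -> 2

Encoded: [3, 1, 1, 1, 2, 2]


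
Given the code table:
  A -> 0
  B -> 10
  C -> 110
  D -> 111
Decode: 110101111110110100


Decoding:
110 -> C
10 -> B
111 -> D
111 -> D
0 -> A
110 -> C
10 -> B
0 -> A


Result: CBDDACBA


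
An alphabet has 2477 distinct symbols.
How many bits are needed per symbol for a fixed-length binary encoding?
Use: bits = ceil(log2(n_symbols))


log2(2477) = 11.2744
Bracket: 2^11 = 2048 < 2477 <= 2^12 = 4096
So ceil(log2(2477)) = 12

bits = ceil(log2(2477)) = ceil(11.2744) = 12 bits


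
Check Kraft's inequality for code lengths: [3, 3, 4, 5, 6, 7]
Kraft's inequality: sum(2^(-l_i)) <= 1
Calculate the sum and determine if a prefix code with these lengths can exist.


Sum = 2^(-3) + 2^(-3) + 2^(-4) + 2^(-5) + 2^(-6) + 2^(-7)
    = 0.125 + 0.125 + 0.0625 + 0.03125 + 0.015625 + 0.0078125
    = 47/128 = 0.3671875
Since 0.3671875 <= 1, Kraft's inequality IS satisfied.
A prefix code with these lengths CAN exist.

Kraft sum = 0.3671875. Satisfied.


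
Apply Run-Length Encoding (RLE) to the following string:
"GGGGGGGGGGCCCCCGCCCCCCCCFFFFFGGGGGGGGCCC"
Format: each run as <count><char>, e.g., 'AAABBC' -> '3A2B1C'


Scanning runs left to right:
  i=0: run of 'G' x 10 -> '10G'
  i=10: run of 'C' x 5 -> '5C'
  i=15: run of 'G' x 1 -> '1G'
  i=16: run of 'C' x 8 -> '8C'
  i=24: run of 'F' x 5 -> '5F'
  i=29: run of 'G' x 8 -> '8G'
  i=37: run of 'C' x 3 -> '3C'

RLE = 10G5C1G8C5F8G3C


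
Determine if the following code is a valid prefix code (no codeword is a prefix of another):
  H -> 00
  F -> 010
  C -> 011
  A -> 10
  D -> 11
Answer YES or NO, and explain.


Checking each pair (does one codeword prefix another?):
  H='00' vs F='010': no prefix
  H='00' vs C='011': no prefix
  H='00' vs A='10': no prefix
  H='00' vs D='11': no prefix
  F='010' vs H='00': no prefix
  F='010' vs C='011': no prefix
  F='010' vs A='10': no prefix
  F='010' vs D='11': no prefix
  C='011' vs H='00': no prefix
  C='011' vs F='010': no prefix
  C='011' vs A='10': no prefix
  C='011' vs D='11': no prefix
  A='10' vs H='00': no prefix
  A='10' vs F='010': no prefix
  A='10' vs C='011': no prefix
  A='10' vs D='11': no prefix
  D='11' vs H='00': no prefix
  D='11' vs F='010': no prefix
  D='11' vs C='011': no prefix
  D='11' vs A='10': no prefix
No violation found over all pairs.

YES -- this is a valid prefix code. No codeword is a prefix of any other codeword.


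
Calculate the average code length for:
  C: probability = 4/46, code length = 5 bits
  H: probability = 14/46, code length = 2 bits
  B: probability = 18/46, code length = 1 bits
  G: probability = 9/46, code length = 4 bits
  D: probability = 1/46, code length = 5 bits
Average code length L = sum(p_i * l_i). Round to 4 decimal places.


Weighted contributions p_i * l_i:
  C: (4/46) * 5 = 20/46
  H: (14/46) * 2 = 28/46
  B: (18/46) * 1 = 18/46
  G: (9/46) * 4 = 36/46
  D: (1/46) * 5 = 5/46
Sum = (20 + 28 + 18 + 36 + 5)/46 = 107/46

L = 107/46 = 2.3261 bits/symbol


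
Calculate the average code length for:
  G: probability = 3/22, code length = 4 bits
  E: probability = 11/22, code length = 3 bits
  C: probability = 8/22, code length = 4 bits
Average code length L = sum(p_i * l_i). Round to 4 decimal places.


Weighted contributions p_i * l_i:
  G: (3/22) * 4 = 12/22
  E: (11/22) * 3 = 33/22
  C: (8/22) * 4 = 32/22
Sum = (12 + 33 + 32)/22 = 77/22

L = 77/22 = 3.5000 bits/symbol


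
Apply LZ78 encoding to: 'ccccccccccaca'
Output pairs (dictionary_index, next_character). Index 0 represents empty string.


LZ78 encoding steps:
Dictionary: {0: ''}
Step 1: w='' (idx 0), next='c' -> output (0, 'c'), add 'c' as idx 1
Step 2: w='c' (idx 1), next='c' -> output (1, 'c'), add 'cc' as idx 2
Step 3: w='cc' (idx 2), next='c' -> output (2, 'c'), add 'ccc' as idx 3
Step 4: w='ccc' (idx 3), next='c' -> output (3, 'c'), add 'cccc' as idx 4
Step 5: w='' (idx 0), next='a' -> output (0, 'a'), add 'a' as idx 5
Step 6: w='c' (idx 1), next='a' -> output (1, 'a'), add 'ca' as idx 6


Encoded: [(0, 'c'), (1, 'c'), (2, 'c'), (3, 'c'), (0, 'a'), (1, 'a')]


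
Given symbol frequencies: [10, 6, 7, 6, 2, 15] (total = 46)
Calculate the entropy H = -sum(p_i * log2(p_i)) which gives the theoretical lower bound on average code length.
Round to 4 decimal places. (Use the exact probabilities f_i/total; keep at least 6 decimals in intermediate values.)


Per-symbol terms -p_i * log2(p_i) with p_i = f_i/46:
  p = 10/46 = 0.217391: log2(p) = -2.201634, -p*log2(p) = 0.478616
  p = 6/46 = 0.130435: log2(p) = -2.938599, -p*log2(p) = 0.383296
  p = 7/46 = 0.152174: log2(p) = -2.716207, -p*log2(p) = 0.413336
  p = 6/46 = 0.130435: log2(p) = -2.938599, -p*log2(p) = 0.383296
  p = 2/46 = 0.043478: log2(p) = -4.523562, -p*log2(p) = 0.196677
  p = 15/46 = 0.326087: log2(p) = -1.616671, -p*log2(p) = 0.527175
H = 0.478616 + 0.383296 + 0.413336 + 0.383296 + 0.196677 + 0.527175 = 2.382396

H = 2.3824 bits/symbol


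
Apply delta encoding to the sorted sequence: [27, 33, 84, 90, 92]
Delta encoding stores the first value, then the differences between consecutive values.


First value: 27
Deltas:
  33 - 27 = 6
  84 - 33 = 51
  90 - 84 = 6
  92 - 90 = 2


Delta encoded: [27, 6, 51, 6, 2]


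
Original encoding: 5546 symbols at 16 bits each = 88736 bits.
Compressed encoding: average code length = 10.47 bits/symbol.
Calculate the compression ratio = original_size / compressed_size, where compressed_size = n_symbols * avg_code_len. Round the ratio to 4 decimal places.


original_size = n_symbols * orig_bits = 5546 * 16 = 88736 bits
compressed_size = n_symbols * avg_code_len = 5546 * 10.47 = 58066.62 bits
ratio = original_size / compressed_size = 88736 / 58066.62 = 1.5282

Compression ratio = 1.5282


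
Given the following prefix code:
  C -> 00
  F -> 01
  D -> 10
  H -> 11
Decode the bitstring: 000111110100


Decoding step by step:
Bits 00 -> C
Bits 01 -> F
Bits 11 -> H
Bits 11 -> H
Bits 01 -> F
Bits 00 -> C


Decoded message: CFHHFC


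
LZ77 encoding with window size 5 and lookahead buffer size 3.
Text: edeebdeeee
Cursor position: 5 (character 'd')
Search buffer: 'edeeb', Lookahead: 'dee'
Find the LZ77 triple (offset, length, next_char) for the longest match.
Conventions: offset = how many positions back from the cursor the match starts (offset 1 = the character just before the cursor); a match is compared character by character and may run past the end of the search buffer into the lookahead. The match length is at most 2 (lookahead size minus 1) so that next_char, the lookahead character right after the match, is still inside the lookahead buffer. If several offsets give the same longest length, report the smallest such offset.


Try each offset into the search buffer:
  offset=1 (pos 4, char 'b'): match length 0
  offset=2 (pos 3, char 'e'): match length 0
  offset=3 (pos 2, char 'e'): match length 0
  offset=4 (pos 1, char 'd'): match length 2
  offset=5 (pos 0, char 'e'): match length 0
Longest match has length 2 at offset 4.
next_char = character at position 5 + 2 = 7 -> 'e'

Best match: offset=4, length=2 (matching 'de' starting at position 1)
LZ77 triple: (4, 2, 'e')


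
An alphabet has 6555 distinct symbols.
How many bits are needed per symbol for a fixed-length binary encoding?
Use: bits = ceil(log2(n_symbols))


log2(6555) = 12.6784
Bracket: 2^12 = 4096 < 6555 <= 2^13 = 8192
So ceil(log2(6555)) = 13

bits = ceil(log2(6555)) = ceil(12.6784) = 13 bits


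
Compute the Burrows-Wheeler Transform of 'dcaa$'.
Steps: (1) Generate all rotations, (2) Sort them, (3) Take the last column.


Rotations (sorted):
  0: $dcaa -> last char: a
  1: a$dca -> last char: a
  2: aa$dc -> last char: c
  3: caa$d -> last char: d
  4: dcaa$ -> last char: $


BWT = aacd$


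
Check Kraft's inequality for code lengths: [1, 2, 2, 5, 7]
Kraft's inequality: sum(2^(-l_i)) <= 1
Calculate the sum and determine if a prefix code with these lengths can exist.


Sum = 2^(-1) + 2^(-2) + 2^(-2) + 2^(-5) + 2^(-7)
    = 0.5 + 0.25 + 0.25 + 0.03125 + 0.0078125
    = 133/128 = 1.0390625
Since 1.0390625 > 1, Kraft's inequality is NOT satisfied.
A prefix code with these lengths CANNOT exist.

Kraft sum = 1.0390625. Not satisfied.


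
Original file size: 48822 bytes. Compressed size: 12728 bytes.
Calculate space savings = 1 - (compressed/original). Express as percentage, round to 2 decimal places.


ratio = compressed/original = 12728/48822 = 0.260702
savings = 1 - ratio = 1 - 0.260702 = 0.739298
as a percentage: 0.739298 * 100 = 73.93%

Space savings = 1 - 12728/48822 = 73.93%


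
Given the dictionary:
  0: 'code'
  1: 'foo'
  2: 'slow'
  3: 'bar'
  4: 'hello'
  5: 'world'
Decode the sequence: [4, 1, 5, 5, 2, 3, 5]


Look up each index in the dictionary:
  4 -> 'hello'
  1 -> 'foo'
  5 -> 'world'
  5 -> 'world'
  2 -> 'slow'
  3 -> 'bar'
  5 -> 'world'

Decoded: "hello foo world world slow bar world"


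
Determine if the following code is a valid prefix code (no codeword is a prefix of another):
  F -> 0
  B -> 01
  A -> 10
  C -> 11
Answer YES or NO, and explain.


Checking each pair (does one codeword prefix another?):
  F='0' vs B='01': prefix -- VIOLATION

NO -- this is NOT a valid prefix code. F (0) is a prefix of B (01).


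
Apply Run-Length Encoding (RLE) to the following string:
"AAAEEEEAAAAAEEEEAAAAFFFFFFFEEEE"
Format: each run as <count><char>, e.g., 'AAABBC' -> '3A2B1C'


Scanning runs left to right:
  i=0: run of 'A' x 3 -> '3A'
  i=3: run of 'E' x 4 -> '4E'
  i=7: run of 'A' x 5 -> '5A'
  i=12: run of 'E' x 4 -> '4E'
  i=16: run of 'A' x 4 -> '4A'
  i=20: run of 'F' x 7 -> '7F'
  i=27: run of 'E' x 4 -> '4E'

RLE = 3A4E5A4E4A7F4E


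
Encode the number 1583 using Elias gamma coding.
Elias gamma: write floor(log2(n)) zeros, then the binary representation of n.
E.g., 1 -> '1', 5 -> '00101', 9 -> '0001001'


num_bits = floor(log2(1583)) + 1 = 11
leading_zeros = num_bits - 1 = 10
binary(1583) = 11000101111

Elias gamma(1583) = '0000000000' + '11000101111' = 000000000011000101111 (21 bits)


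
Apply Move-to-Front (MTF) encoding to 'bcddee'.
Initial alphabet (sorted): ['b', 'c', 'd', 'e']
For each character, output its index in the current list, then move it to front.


MTF encoding:
'b': index 0 in ['b', 'c', 'd', 'e'] -> ['b', 'c', 'd', 'e']
'c': index 1 in ['b', 'c', 'd', 'e'] -> ['c', 'b', 'd', 'e']
'd': index 2 in ['c', 'b', 'd', 'e'] -> ['d', 'c', 'b', 'e']
'd': index 0 in ['d', 'c', 'b', 'e'] -> ['d', 'c', 'b', 'e']
'e': index 3 in ['d', 'c', 'b', 'e'] -> ['e', 'd', 'c', 'b']
'e': index 0 in ['e', 'd', 'c', 'b'] -> ['e', 'd', 'c', 'b']


Output: [0, 1, 2, 0, 3, 0]


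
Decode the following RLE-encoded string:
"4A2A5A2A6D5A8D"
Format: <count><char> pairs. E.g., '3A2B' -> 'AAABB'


Expanding each <count><char> pair:
  4A -> 'AAAA'
  2A -> 'AA'
  5A -> 'AAAAA'
  2A -> 'AA'
  6D -> 'DDDDDD'
  5A -> 'AAAAA'
  8D -> 'DDDDDDDD'

Decoded = AAAAAAAAAAAAADDDDDDAAAAADDDDDDDD


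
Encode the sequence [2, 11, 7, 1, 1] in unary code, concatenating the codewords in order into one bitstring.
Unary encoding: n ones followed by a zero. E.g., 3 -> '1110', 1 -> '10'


Encode each number as n ones followed by a terminating 0:
  2 -> 110 (3 bits)
  11 -> 111111111110 (12 bits)
  7 -> 11111110 (8 bits)
  1 -> 10 (2 bits)
  1 -> 10 (2 bits)
Total length = 3 + 12 + 8 + 2 + 2 = 27 bits.

Unary([2, 11, 7, 1, 1]) = 110111111111110111111101010 (27 bits)


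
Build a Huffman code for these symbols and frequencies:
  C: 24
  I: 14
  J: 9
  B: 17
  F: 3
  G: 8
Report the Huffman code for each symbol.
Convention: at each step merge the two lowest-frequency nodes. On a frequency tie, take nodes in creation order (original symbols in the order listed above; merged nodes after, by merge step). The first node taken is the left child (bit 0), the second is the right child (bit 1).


Huffman tree construction:
Step 1: Merge F(3) + G(8) = 11
Step 2: Merge J(9) + (F+G)(11) = 20
Step 3: Merge I(14) + B(17) = 31
Step 4: Merge (J+(F+G))(20) + C(24) = 44
Step 5: Merge (I+B)(31) + ((J+(F+G))+C)(44) = 75
Read each symbol's code off the tree from the root (left child = 0, right child = 1).

Codes:
  C: 11 (length 2)
  I: 00 (length 2)
  J: 100 (length 3)
  B: 01 (length 2)
  F: 1010 (length 4)
  G: 1011 (length 4)
Average code length: 181/75 = 2.4133 bits/symbol


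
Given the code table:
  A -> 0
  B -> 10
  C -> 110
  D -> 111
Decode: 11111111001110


Decoding:
111 -> D
111 -> D
110 -> C
0 -> A
111 -> D
0 -> A


Result: DDCADA


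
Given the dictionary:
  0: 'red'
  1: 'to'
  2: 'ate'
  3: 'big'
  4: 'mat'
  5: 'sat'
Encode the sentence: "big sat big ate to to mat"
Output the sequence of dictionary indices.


Look up each word in the dictionary:
  'big' -> 3
  'sat' -> 5
  'big' -> 3
  'ate' -> 2
  'to' -> 1
  'to' -> 1
  'mat' -> 4

Encoded: [3, 5, 3, 2, 1, 1, 4]


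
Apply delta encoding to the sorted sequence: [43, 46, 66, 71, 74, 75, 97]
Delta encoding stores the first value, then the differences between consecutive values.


First value: 43
Deltas:
  46 - 43 = 3
  66 - 46 = 20
  71 - 66 = 5
  74 - 71 = 3
  75 - 74 = 1
  97 - 75 = 22


Delta encoded: [43, 3, 20, 5, 3, 1, 22]


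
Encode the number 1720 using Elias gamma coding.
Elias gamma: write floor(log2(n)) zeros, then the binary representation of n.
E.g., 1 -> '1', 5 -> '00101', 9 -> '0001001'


num_bits = floor(log2(1720)) + 1 = 11
leading_zeros = num_bits - 1 = 10
binary(1720) = 11010111000

Elias gamma(1720) = '0000000000' + '11010111000' = 000000000011010111000 (21 bits)


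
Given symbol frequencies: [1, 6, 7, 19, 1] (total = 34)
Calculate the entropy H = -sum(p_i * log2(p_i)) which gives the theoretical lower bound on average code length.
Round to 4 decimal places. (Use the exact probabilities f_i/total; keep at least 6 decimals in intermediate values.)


Per-symbol terms -p_i * log2(p_i) with p_i = f_i/34:
  p = 1/34 = 0.029412: log2(p) = -5.087463, -p*log2(p) = 0.149631
  p = 6/34 = 0.176471: log2(p) = -2.502500, -p*log2(p) = 0.441618
  p = 7/34 = 0.205882: log2(p) = -2.280108, -p*log2(p) = 0.469434
  p = 19/34 = 0.558824: log2(p) = -0.839535, -p*log2(p) = 0.469152
  p = 1/34 = 0.029412: log2(p) = -5.087463, -p*log2(p) = 0.149631
H = 0.149631 + 0.441618 + 0.469434 + 0.469152 + 0.149631 = 1.679466

H = 1.6795 bits/symbol


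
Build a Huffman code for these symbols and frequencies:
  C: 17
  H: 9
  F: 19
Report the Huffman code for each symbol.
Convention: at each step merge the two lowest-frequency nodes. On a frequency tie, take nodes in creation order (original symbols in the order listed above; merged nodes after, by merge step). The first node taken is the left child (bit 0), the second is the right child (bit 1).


Huffman tree construction:
Step 1: Merge H(9) + C(17) = 26
Step 2: Merge F(19) + (H+C)(26) = 45
Read each symbol's code off the tree from the root (left child = 0, right child = 1).

Codes:
  C: 11 (length 2)
  H: 10 (length 2)
  F: 0 (length 1)
Average code length: 71/45 = 1.5778 bits/symbol


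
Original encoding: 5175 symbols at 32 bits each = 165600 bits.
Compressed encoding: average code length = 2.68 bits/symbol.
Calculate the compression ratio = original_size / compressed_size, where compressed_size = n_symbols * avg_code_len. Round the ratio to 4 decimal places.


original_size = n_symbols * orig_bits = 5175 * 32 = 165600 bits
compressed_size = n_symbols * avg_code_len = 5175 * 2.68 = 13869.0 bits
ratio = original_size / compressed_size = 165600 / 13869.0 = 11.9403

Compression ratio = 11.9403


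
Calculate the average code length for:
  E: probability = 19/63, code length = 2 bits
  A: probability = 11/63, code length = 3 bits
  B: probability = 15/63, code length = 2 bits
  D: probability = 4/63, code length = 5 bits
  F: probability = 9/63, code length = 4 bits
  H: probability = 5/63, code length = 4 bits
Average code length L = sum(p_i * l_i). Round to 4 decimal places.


Weighted contributions p_i * l_i:
  E: (19/63) * 2 = 38/63
  A: (11/63) * 3 = 33/63
  B: (15/63) * 2 = 30/63
  D: (4/63) * 5 = 20/63
  F: (9/63) * 4 = 36/63
  H: (5/63) * 4 = 20/63
Sum = (38 + 33 + 30 + 20 + 36 + 20)/63 = 177/63

L = 177/63 = 2.8095 bits/symbol


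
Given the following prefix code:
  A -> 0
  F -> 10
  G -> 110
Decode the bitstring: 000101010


Decoding step by step:
Bits 0 -> A
Bits 0 -> A
Bits 0 -> A
Bits 10 -> F
Bits 10 -> F
Bits 10 -> F


Decoded message: AAAFFF


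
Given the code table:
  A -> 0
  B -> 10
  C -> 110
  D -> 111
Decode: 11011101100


Decoding:
110 -> C
111 -> D
0 -> A
110 -> C
0 -> A


Result: CDACA


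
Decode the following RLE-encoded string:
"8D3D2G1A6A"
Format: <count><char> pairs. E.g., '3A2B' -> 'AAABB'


Expanding each <count><char> pair:
  8D -> 'DDDDDDDD'
  3D -> 'DDD'
  2G -> 'GG'
  1A -> 'A'
  6A -> 'AAAAAA'

Decoded = DDDDDDDDDDDGGAAAAAAA


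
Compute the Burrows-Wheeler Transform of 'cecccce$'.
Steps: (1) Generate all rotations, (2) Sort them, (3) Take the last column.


Rotations (sorted):
  0: $cecccce -> last char: e
  1: cccce$ce -> last char: e
  2: ccce$cec -> last char: c
  3: cce$cecc -> last char: c
  4: ce$ceccc -> last char: c
  5: cecccce$ -> last char: $
  6: e$cecccc -> last char: c
  7: ecccce$c -> last char: c


BWT = eeccc$cc


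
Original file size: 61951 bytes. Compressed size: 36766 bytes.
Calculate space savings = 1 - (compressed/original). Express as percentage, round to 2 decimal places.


ratio = compressed/original = 36766/61951 = 0.593469
savings = 1 - ratio = 1 - 0.593469 = 0.406531
as a percentage: 0.406531 * 100 = 40.65%

Space savings = 1 - 36766/61951 = 40.65%


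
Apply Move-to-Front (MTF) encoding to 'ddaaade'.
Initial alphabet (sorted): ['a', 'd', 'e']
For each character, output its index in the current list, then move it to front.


MTF encoding:
'd': index 1 in ['a', 'd', 'e'] -> ['d', 'a', 'e']
'd': index 0 in ['d', 'a', 'e'] -> ['d', 'a', 'e']
'a': index 1 in ['d', 'a', 'e'] -> ['a', 'd', 'e']
'a': index 0 in ['a', 'd', 'e'] -> ['a', 'd', 'e']
'a': index 0 in ['a', 'd', 'e'] -> ['a', 'd', 'e']
'd': index 1 in ['a', 'd', 'e'] -> ['d', 'a', 'e']
'e': index 2 in ['d', 'a', 'e'] -> ['e', 'd', 'a']


Output: [1, 0, 1, 0, 0, 1, 2]


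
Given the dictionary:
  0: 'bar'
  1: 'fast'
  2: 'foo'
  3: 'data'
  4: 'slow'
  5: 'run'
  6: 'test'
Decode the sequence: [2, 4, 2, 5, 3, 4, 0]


Look up each index in the dictionary:
  2 -> 'foo'
  4 -> 'slow'
  2 -> 'foo'
  5 -> 'run'
  3 -> 'data'
  4 -> 'slow'
  0 -> 'bar'

Decoded: "foo slow foo run data slow bar"


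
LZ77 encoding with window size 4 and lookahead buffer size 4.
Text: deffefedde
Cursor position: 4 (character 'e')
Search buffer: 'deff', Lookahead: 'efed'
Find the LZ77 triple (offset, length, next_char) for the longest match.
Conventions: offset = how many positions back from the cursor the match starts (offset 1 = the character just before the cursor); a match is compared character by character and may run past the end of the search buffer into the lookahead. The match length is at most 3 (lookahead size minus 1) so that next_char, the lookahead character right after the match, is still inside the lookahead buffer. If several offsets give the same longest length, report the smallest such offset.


Try each offset into the search buffer:
  offset=1 (pos 3, char 'f'): match length 0
  offset=2 (pos 2, char 'f'): match length 0
  offset=3 (pos 1, char 'e'): match length 2
  offset=4 (pos 0, char 'd'): match length 0
Longest match has length 2 at offset 3.
next_char = character at position 4 + 2 = 6 -> 'e'

Best match: offset=3, length=2 (matching 'ef' starting at position 1)
LZ77 triple: (3, 2, 'e')


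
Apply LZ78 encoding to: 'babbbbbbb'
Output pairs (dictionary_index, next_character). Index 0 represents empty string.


LZ78 encoding steps:
Dictionary: {0: ''}
Step 1: w='' (idx 0), next='b' -> output (0, 'b'), add 'b' as idx 1
Step 2: w='' (idx 0), next='a' -> output (0, 'a'), add 'a' as idx 2
Step 3: w='b' (idx 1), next='b' -> output (1, 'b'), add 'bb' as idx 3
Step 4: w='bb' (idx 3), next='b' -> output (3, 'b'), add 'bbb' as idx 4
Step 5: w='bb' (idx 3), end of input -> output (3, '')


Encoded: [(0, 'b'), (0, 'a'), (1, 'b'), (3, 'b'), (3, '')]


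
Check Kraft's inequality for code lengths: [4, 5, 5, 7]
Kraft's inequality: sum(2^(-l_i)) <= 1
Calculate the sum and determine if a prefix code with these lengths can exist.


Sum = 2^(-4) + 2^(-5) + 2^(-5) + 2^(-7)
    = 0.0625 + 0.03125 + 0.03125 + 0.0078125
    = 17/128 = 0.1328125
Since 0.1328125 <= 1, Kraft's inequality IS satisfied.
A prefix code with these lengths CAN exist.

Kraft sum = 0.1328125. Satisfied.


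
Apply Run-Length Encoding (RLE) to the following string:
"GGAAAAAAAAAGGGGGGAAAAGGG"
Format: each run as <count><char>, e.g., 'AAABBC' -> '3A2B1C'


Scanning runs left to right:
  i=0: run of 'G' x 2 -> '2G'
  i=2: run of 'A' x 9 -> '9A'
  i=11: run of 'G' x 6 -> '6G'
  i=17: run of 'A' x 4 -> '4A'
  i=21: run of 'G' x 3 -> '3G'

RLE = 2G9A6G4A3G


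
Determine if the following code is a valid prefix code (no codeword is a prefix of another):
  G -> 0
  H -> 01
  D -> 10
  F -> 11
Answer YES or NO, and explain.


Checking each pair (does one codeword prefix another?):
  G='0' vs H='01': prefix -- VIOLATION

NO -- this is NOT a valid prefix code. G (0) is a prefix of H (01).


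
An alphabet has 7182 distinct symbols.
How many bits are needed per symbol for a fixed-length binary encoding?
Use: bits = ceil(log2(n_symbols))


log2(7182) = 12.8102
Bracket: 2^12 = 4096 < 7182 <= 2^13 = 8192
So ceil(log2(7182)) = 13

bits = ceil(log2(7182)) = ceil(12.8102) = 13 bits


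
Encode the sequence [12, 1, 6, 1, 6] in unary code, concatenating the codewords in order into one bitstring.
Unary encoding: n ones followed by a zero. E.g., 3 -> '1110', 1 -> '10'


Encode each number as n ones followed by a terminating 0:
  12 -> 1111111111110 (13 bits)
  1 -> 10 (2 bits)
  6 -> 1111110 (7 bits)
  1 -> 10 (2 bits)
  6 -> 1111110 (7 bits)
Total length = 13 + 2 + 7 + 2 + 7 = 31 bits.

Unary([12, 1, 6, 1, 6]) = 1111111111110101111110101111110 (31 bits)


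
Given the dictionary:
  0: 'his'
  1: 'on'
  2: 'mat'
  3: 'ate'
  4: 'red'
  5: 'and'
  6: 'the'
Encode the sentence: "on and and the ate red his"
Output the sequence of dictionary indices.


Look up each word in the dictionary:
  'on' -> 1
  'and' -> 5
  'and' -> 5
  'the' -> 6
  'ate' -> 3
  'red' -> 4
  'his' -> 0

Encoded: [1, 5, 5, 6, 3, 4, 0]


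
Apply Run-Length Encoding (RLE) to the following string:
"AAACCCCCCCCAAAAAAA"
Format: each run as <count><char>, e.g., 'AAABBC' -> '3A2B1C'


Scanning runs left to right:
  i=0: run of 'A' x 3 -> '3A'
  i=3: run of 'C' x 8 -> '8C'
  i=11: run of 'A' x 7 -> '7A'

RLE = 3A8C7A


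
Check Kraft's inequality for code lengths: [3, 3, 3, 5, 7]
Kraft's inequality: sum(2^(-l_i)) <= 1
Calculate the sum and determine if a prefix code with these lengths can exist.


Sum = 2^(-3) + 2^(-3) + 2^(-3) + 2^(-5) + 2^(-7)
    = 0.125 + 0.125 + 0.125 + 0.03125 + 0.0078125
    = 53/128 = 0.4140625
Since 0.4140625 <= 1, Kraft's inequality IS satisfied.
A prefix code with these lengths CAN exist.

Kraft sum = 0.4140625. Satisfied.


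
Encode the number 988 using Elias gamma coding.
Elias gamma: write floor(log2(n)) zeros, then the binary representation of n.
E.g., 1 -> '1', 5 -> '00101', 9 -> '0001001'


num_bits = floor(log2(988)) + 1 = 10
leading_zeros = num_bits - 1 = 9
binary(988) = 1111011100

Elias gamma(988) = '000000000' + '1111011100' = 0000000001111011100 (19 bits)


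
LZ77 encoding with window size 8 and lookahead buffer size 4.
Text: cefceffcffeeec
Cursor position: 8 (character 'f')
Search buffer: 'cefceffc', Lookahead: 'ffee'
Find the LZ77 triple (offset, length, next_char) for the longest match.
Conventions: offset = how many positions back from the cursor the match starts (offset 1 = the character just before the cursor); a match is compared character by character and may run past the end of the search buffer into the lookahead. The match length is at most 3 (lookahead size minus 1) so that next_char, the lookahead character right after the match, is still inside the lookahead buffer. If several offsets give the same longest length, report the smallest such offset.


Try each offset into the search buffer:
  offset=1 (pos 7, char 'c'): match length 0
  offset=2 (pos 6, char 'f'): match length 1
  offset=3 (pos 5, char 'f'): match length 2
  offset=4 (pos 4, char 'e'): match length 0
  offset=5 (pos 3, char 'c'): match length 0
  offset=6 (pos 2, char 'f'): match length 1
  offset=7 (pos 1, char 'e'): match length 0
  offset=8 (pos 0, char 'c'): match length 0
Longest match has length 2 at offset 3.
next_char = character at position 8 + 2 = 10 -> 'e'

Best match: offset=3, length=2 (matching 'ff' starting at position 5)
LZ77 triple: (3, 2, 'e')


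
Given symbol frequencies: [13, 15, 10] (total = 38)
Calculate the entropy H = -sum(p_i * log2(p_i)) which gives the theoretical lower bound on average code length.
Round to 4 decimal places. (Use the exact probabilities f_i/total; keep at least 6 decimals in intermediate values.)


Per-symbol terms -p_i * log2(p_i) with p_i = f_i/38:
  p = 13/38 = 0.342105: log2(p) = -1.547488, -p*log2(p) = 0.529404
  p = 15/38 = 0.394737: log2(p) = -1.341037, -p*log2(p) = 0.529357
  p = 10/38 = 0.263158: log2(p) = -1.925999, -p*log2(p) = 0.506842
H = 0.529404 + 0.529357 + 0.506842 = 1.565603

H = 1.5656 bits/symbol


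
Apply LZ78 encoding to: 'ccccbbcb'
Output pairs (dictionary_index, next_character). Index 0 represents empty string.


LZ78 encoding steps:
Dictionary: {0: ''}
Step 1: w='' (idx 0), next='c' -> output (0, 'c'), add 'c' as idx 1
Step 2: w='c' (idx 1), next='c' -> output (1, 'c'), add 'cc' as idx 2
Step 3: w='c' (idx 1), next='b' -> output (1, 'b'), add 'cb' as idx 3
Step 4: w='' (idx 0), next='b' -> output (0, 'b'), add 'b' as idx 4
Step 5: w='cb' (idx 3), end of input -> output (3, '')


Encoded: [(0, 'c'), (1, 'c'), (1, 'b'), (0, 'b'), (3, '')]


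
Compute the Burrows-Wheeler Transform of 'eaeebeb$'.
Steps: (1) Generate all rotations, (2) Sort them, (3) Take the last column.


Rotations (sorted):
  0: $eaeebeb -> last char: b
  1: aeebeb$e -> last char: e
  2: b$eaeebe -> last char: e
  3: beb$eaee -> last char: e
  4: eaeebeb$ -> last char: $
  5: eb$eaeeb -> last char: b
  6: ebeb$eae -> last char: e
  7: eebeb$ea -> last char: a


BWT = beee$bea


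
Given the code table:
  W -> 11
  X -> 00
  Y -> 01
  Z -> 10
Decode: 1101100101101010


Decoding:
11 -> W
01 -> Y
10 -> Z
01 -> Y
01 -> Y
10 -> Z
10 -> Z
10 -> Z


Result: WYZYYZZZ


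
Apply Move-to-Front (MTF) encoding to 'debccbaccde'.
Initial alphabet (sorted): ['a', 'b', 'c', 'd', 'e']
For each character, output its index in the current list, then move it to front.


MTF encoding:
'd': index 3 in ['a', 'b', 'c', 'd', 'e'] -> ['d', 'a', 'b', 'c', 'e']
'e': index 4 in ['d', 'a', 'b', 'c', 'e'] -> ['e', 'd', 'a', 'b', 'c']
'b': index 3 in ['e', 'd', 'a', 'b', 'c'] -> ['b', 'e', 'd', 'a', 'c']
'c': index 4 in ['b', 'e', 'd', 'a', 'c'] -> ['c', 'b', 'e', 'd', 'a']
'c': index 0 in ['c', 'b', 'e', 'd', 'a'] -> ['c', 'b', 'e', 'd', 'a']
'b': index 1 in ['c', 'b', 'e', 'd', 'a'] -> ['b', 'c', 'e', 'd', 'a']
'a': index 4 in ['b', 'c', 'e', 'd', 'a'] -> ['a', 'b', 'c', 'e', 'd']
'c': index 2 in ['a', 'b', 'c', 'e', 'd'] -> ['c', 'a', 'b', 'e', 'd']
'c': index 0 in ['c', 'a', 'b', 'e', 'd'] -> ['c', 'a', 'b', 'e', 'd']
'd': index 4 in ['c', 'a', 'b', 'e', 'd'] -> ['d', 'c', 'a', 'b', 'e']
'e': index 4 in ['d', 'c', 'a', 'b', 'e'] -> ['e', 'd', 'c', 'a', 'b']


Output: [3, 4, 3, 4, 0, 1, 4, 2, 0, 4, 4]


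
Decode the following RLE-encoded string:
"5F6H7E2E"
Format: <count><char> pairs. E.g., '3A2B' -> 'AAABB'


Expanding each <count><char> pair:
  5F -> 'FFFFF'
  6H -> 'HHHHHH'
  7E -> 'EEEEEEE'
  2E -> 'EE'

Decoded = FFFFFHHHHHHEEEEEEEEE


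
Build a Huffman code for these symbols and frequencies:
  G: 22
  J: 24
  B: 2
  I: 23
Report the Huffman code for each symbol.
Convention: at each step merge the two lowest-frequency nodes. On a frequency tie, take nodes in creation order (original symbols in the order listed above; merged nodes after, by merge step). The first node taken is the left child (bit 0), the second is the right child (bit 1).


Huffman tree construction:
Step 1: Merge B(2) + G(22) = 24
Step 2: Merge I(23) + J(24) = 47
Step 3: Merge (B+G)(24) + (I+J)(47) = 71
Read each symbol's code off the tree from the root (left child = 0, right child = 1).

Codes:
  G: 01 (length 2)
  J: 11 (length 2)
  B: 00 (length 2)
  I: 10 (length 2)
Average code length: 142/71 = 2.0000 bits/symbol


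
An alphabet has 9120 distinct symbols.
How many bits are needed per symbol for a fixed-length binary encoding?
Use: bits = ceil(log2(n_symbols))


log2(9120) = 13.1548
Bracket: 2^13 = 8192 < 9120 <= 2^14 = 16384
So ceil(log2(9120)) = 14

bits = ceil(log2(9120)) = ceil(13.1548) = 14 bits


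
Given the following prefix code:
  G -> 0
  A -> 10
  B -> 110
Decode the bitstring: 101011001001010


Decoding step by step:
Bits 10 -> A
Bits 10 -> A
Bits 110 -> B
Bits 0 -> G
Bits 10 -> A
Bits 0 -> G
Bits 10 -> A
Bits 10 -> A


Decoded message: AABGAGAA


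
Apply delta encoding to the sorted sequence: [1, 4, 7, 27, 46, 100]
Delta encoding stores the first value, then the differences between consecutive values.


First value: 1
Deltas:
  4 - 1 = 3
  7 - 4 = 3
  27 - 7 = 20
  46 - 27 = 19
  100 - 46 = 54


Delta encoded: [1, 3, 3, 20, 19, 54]


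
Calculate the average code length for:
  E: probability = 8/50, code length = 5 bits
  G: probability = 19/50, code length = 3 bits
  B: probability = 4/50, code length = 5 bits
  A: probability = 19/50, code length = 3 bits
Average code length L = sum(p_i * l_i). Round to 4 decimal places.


Weighted contributions p_i * l_i:
  E: (8/50) * 5 = 40/50
  G: (19/50) * 3 = 57/50
  B: (4/50) * 5 = 20/50
  A: (19/50) * 3 = 57/50
Sum = (40 + 57 + 20 + 57)/50 = 174/50

L = 174/50 = 3.4800 bits/symbol


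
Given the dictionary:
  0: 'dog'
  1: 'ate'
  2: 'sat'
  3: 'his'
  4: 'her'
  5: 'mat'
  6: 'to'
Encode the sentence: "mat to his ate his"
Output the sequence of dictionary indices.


Look up each word in the dictionary:
  'mat' -> 5
  'to' -> 6
  'his' -> 3
  'ate' -> 1
  'his' -> 3

Encoded: [5, 6, 3, 1, 3]


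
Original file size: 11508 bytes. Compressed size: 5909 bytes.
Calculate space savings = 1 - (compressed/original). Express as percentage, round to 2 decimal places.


ratio = compressed/original = 5909/11508 = 0.513469
savings = 1 - ratio = 1 - 0.513469 = 0.486531
as a percentage: 0.486531 * 100 = 48.65%

Space savings = 1 - 5909/11508 = 48.65%


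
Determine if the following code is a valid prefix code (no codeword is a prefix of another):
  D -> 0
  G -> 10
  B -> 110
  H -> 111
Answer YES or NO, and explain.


Checking each pair (does one codeword prefix another?):
  D='0' vs G='10': no prefix
  D='0' vs B='110': no prefix
  D='0' vs H='111': no prefix
  G='10' vs D='0': no prefix
  G='10' vs B='110': no prefix
  G='10' vs H='111': no prefix
  B='110' vs D='0': no prefix
  B='110' vs G='10': no prefix
  B='110' vs H='111': no prefix
  H='111' vs D='0': no prefix
  H='111' vs G='10': no prefix
  H='111' vs B='110': no prefix
No violation found over all pairs.

YES -- this is a valid prefix code. No codeword is a prefix of any other codeword.


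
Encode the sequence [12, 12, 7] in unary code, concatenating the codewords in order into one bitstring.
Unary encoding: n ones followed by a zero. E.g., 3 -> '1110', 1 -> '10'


Encode each number as n ones followed by a terminating 0:
  12 -> 1111111111110 (13 bits)
  12 -> 1111111111110 (13 bits)
  7 -> 11111110 (8 bits)
Total length = 13 + 13 + 8 = 34 bits.

Unary([12, 12, 7]) = 1111111111110111111111111011111110 (34 bits)


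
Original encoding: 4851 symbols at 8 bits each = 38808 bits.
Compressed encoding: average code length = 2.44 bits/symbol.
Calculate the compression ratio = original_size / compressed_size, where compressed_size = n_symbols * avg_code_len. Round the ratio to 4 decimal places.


original_size = n_symbols * orig_bits = 4851 * 8 = 38808 bits
compressed_size = n_symbols * avg_code_len = 4851 * 2.44 = 11836.44 bits
ratio = original_size / compressed_size = 38808 / 11836.44 = 3.2787

Compression ratio = 3.2787


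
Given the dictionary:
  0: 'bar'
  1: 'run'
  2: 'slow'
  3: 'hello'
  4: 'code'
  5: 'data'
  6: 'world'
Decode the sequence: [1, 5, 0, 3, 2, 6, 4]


Look up each index in the dictionary:
  1 -> 'run'
  5 -> 'data'
  0 -> 'bar'
  3 -> 'hello'
  2 -> 'slow'
  6 -> 'world'
  4 -> 'code'

Decoded: "run data bar hello slow world code"


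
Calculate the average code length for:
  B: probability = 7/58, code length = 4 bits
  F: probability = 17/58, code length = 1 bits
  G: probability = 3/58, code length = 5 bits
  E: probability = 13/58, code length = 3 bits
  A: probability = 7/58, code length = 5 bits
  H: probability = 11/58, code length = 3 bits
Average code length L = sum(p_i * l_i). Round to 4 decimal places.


Weighted contributions p_i * l_i:
  B: (7/58) * 4 = 28/58
  F: (17/58) * 1 = 17/58
  G: (3/58) * 5 = 15/58
  E: (13/58) * 3 = 39/58
  A: (7/58) * 5 = 35/58
  H: (11/58) * 3 = 33/58
Sum = (28 + 17 + 15 + 39 + 35 + 33)/58 = 167/58

L = 167/58 = 2.8793 bits/symbol


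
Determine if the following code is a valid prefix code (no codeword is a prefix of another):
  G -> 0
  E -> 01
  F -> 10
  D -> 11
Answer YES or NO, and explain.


Checking each pair (does one codeword prefix another?):
  G='0' vs E='01': prefix -- VIOLATION

NO -- this is NOT a valid prefix code. G (0) is a prefix of E (01).


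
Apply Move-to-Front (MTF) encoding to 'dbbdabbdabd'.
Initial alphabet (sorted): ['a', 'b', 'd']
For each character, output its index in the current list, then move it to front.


MTF encoding:
'd': index 2 in ['a', 'b', 'd'] -> ['d', 'a', 'b']
'b': index 2 in ['d', 'a', 'b'] -> ['b', 'd', 'a']
'b': index 0 in ['b', 'd', 'a'] -> ['b', 'd', 'a']
'd': index 1 in ['b', 'd', 'a'] -> ['d', 'b', 'a']
'a': index 2 in ['d', 'b', 'a'] -> ['a', 'd', 'b']
'b': index 2 in ['a', 'd', 'b'] -> ['b', 'a', 'd']
'b': index 0 in ['b', 'a', 'd'] -> ['b', 'a', 'd']
'd': index 2 in ['b', 'a', 'd'] -> ['d', 'b', 'a']
'a': index 2 in ['d', 'b', 'a'] -> ['a', 'd', 'b']
'b': index 2 in ['a', 'd', 'b'] -> ['b', 'a', 'd']
'd': index 2 in ['b', 'a', 'd'] -> ['d', 'b', 'a']


Output: [2, 2, 0, 1, 2, 2, 0, 2, 2, 2, 2]
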